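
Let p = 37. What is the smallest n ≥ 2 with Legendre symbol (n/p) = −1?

2

(2/37) = −1, so 2 is the smallest positive non-residue mod 37.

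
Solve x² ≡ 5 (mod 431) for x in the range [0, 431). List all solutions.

Since 431 ≡ 3 (mod 4), a square root of 5 is 5^((431+1)/4) = 5^108 mod 431.
Repeated squaring: 5^2≡25, 5^4≡194, 5^8≡139, 5^16≡357, 5^32≡304, 5^64≡182 (mod 431).
5^108 = 5^(64+32+8+4) ≡ 250 (mod 431).
Check: 250² = 62500 ≡ 5 (mod 431). The two roots are 181 and 250.

181, 250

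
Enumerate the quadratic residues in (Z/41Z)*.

1 2 4 5 8 9 10 16 18 20 21 23 25 31 32 33 36 37 39 40

Square k = 1,…,20 (k and 41−k give the same square):
1²=1, 2²=4, 3²=9, 4²=16, 5²=25, 6²=36, 7²≡8, 8²≡23, 9²≡40, 10²≡18, 11²≡39, 12²≡21, 13²≡5, 14²≡32, 15²≡20, 16²≡10, 17²≡2, 18²≡37, 19²≡33, 20²≡31 (mod 41).
So the quadratic residues mod 41 are {1, 2, 4, 5, 8, 9, 10, 16, 18, 20, 21, 23, 25, 31, 32, 33, 36, 37, 39, 40}.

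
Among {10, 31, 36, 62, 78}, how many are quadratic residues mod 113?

(10/113) = -1 → non-residue.
(31/113) = +1 → QR.
(36/113) = +1 → QR.
(62/113) = +1 → QR.
(78/113) = -1 → non-residue.
Total quadratic residues among the 5: 3.

3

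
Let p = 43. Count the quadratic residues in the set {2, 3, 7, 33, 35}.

1

(2/43) = -1 → non-residue.
(3/43) = -1 → non-residue.
(7/43) = -1 → non-residue.
(33/43) = -1 → non-residue.
(35/43) = +1 → QR.
Total quadratic residues among the 5: 1.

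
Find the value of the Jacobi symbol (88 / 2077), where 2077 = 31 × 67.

-1

Pull out 2^3: since 2077 ≡ 5 (mod 8), (2/2077) = -1, so (2/2077)^3 = -1.
Reciprocity: 11 ≡ 3 and 2077 ≡ 1 (mod 4), so (11/2077) = +(2077/11).
Reduce top mod 11: now compute (9/11).
Reciprocity: 9 ≡ 1 and 11 ≡ 3 (mod 4), so (9/11) = +(11/9).
Reduce top mod 9: now compute (2/9).
Pull out 2: since 9 ≡ 1 (mod 8), (2/9) = +1.
Reached (1/9) = 1. Collecting the sign flips along the way, the symbol is -1.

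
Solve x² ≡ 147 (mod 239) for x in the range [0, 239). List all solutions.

25, 214

Since 239 ≡ 3 (mod 4), a square root of 147 is 147^((239+1)/4) = 147^60 mod 239.
Repeated squaring: 147^2≡99, 147^4≡2, 147^8≡4, 147^16≡16, 147^32≡17 (mod 239).
147^60 = 147^(32+16+8+4) ≡ 25 (mod 239).
Check: 25² = 625 ≡ 147 (mod 239). The two roots are 25 and 214.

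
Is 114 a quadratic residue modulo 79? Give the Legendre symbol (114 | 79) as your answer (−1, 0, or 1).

-1

Euler's criterion: (114/79) ≡ 35^39 (mod 79).
35^2 ≡ 40 (mod 79)
35^4 ≡ 20 (mod 79)
35^8 ≡ 5 (mod 79)
35^16 ≡ 25 (mod 79)
35^32 ≡ 72 (mod 79)
35^39 = 35^(32+4+2+1) ≡ 78 (mod 79).
Result is 78 ≡ −1, so (114/79) = −1.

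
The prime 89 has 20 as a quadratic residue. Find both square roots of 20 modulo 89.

89 ≡ 1 (mod 4), so we find a root by search.
Trying successive values, 38² = 1444 ≡ 20 (mod 89). The other root is 89 − 38 = 51.

38, 51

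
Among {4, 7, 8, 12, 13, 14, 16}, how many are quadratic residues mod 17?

(4/17) = +1 → QR.
(7/17) = -1 → non-residue.
(8/17) = +1 → QR.
(12/17) = -1 → non-residue.
(13/17) = +1 → QR.
(14/17) = -1 → non-residue.
(16/17) = +1 → QR.
Total quadratic residues among the 7: 4.

4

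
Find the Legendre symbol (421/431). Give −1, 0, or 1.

-1

Reciprocity: 421 ≡ 1 and 431 ≡ 3 (mod 4), so (421/431) = +(431/421).
Reduce top mod 421: now compute (10/421).
Pull out 2: since 421 ≡ 5 (mod 8), (2/421) = -1.
Reciprocity: 5 ≡ 1 and 421 ≡ 1 (mod 4), so (5/421) = +(421/5).
Reduce top mod 5: now compute (1/5).
Reached (1/5) = 1. Collecting the sign flips along the way, the symbol is -1.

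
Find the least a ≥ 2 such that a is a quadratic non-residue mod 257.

(2/257) = +1, so 2 is a residue.
(3/257) = −1, so 3 is the smallest positive non-residue mod 257.

3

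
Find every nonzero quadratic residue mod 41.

1, 2, 4, 5, 8, 9, 10, 16, 18, 20, 21, 23, 25, 31, 32, 33, 36, 37, 39, 40

Square k = 1,…,20 (k and 41−k give the same square):
1²=1, 2²=4, 3²=9, 4²=16, 5²=25, 6²=36, 7²≡8, 8²≡23, 9²≡40, 10²≡18, 11²≡39, 12²≡21, 13²≡5, 14²≡32, 15²≡20, 16²≡10, 17²≡2, 18²≡37, 19²≡33, 20²≡31 (mod 41).
So the quadratic residues mod 41 are {1, 2, 4, 5, 8, 9, 10, 16, 18, 20, 21, 23, 25, 31, 32, 33, 36, 37, 39, 40}.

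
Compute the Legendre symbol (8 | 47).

Pull out 2^3: since 47 ≡ 7 (mod 8), (2/47) = +1, so (2/47)^3 = +1.
Reached (1/47) = 1. Collecting the sign flips along the way, the symbol is +1.

1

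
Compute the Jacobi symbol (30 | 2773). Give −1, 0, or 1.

Pull out 2: since 2773 ≡ 5 (mod 8), (2/2773) = -1.
Reciprocity: 15 ≡ 3 and 2773 ≡ 1 (mod 4), so (15/2773) = +(2773/15).
Reduce top mod 15: now compute (13/15).
Reciprocity: 13 ≡ 1 and 15 ≡ 3 (mod 4), so (13/15) = +(15/13).
Reduce top mod 13: now compute (2/13).
Pull out 2: since 13 ≡ 5 (mod 8), (2/13) = -1.
Reached (1/13) = 1. Collecting the sign flips along the way, the symbol is +1.

1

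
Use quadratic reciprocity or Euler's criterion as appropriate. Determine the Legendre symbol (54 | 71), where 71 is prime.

Euler's criterion: (54/71) ≡ 54^35 (mod 71).
54^2 ≡ 5 (mod 71)
54^4 ≡ 25 (mod 71)
54^8 ≡ 57 (mod 71)
54^16 ≡ 54 (mod 71)
54^32 ≡ 5 (mod 71)
54^35 = 54^(32+2+1) ≡ 1 (mod 71).
Result is 1, so (54/71) = 1.

1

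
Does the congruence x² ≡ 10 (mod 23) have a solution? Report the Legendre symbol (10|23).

Pull out 2: since 23 ≡ 7 (mod 8), (2/23) = +1.
Reciprocity: 5 ≡ 1 and 23 ≡ 3 (mod 4), so (5/23) = +(23/5).
Reduce top mod 5: now compute (3/5).
Reciprocity: 3 ≡ 3 and 5 ≡ 1 (mod 4), so (3/5) = +(5/3).
Reduce top mod 3: now compute (2/3).
Pull out 2: since 3 ≡ 3 (mod 8), (2/3) = -1.
Reached (1/3) = 1. Collecting the sign flips along the way, the symbol is -1.

-1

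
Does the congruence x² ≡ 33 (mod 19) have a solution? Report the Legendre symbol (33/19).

-1

Euler's criterion: (33/19) ≡ 14^9 (mod 19).
14^2 ≡ 6 (mod 19)
14^4 ≡ 17 (mod 19)
14^8 ≡ 4 (mod 19)
14^9 = 14^(8+1) ≡ 18 (mod 19).
Result is 18 ≡ −1, so (33/19) = −1.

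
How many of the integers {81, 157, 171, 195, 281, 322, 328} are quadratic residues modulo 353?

5

(81/353) = +1 → QR.
(157/353) = +1 → QR.
(171/353) = +1 → QR.
(195/353) = -1 → non-residue.
(281/353) = +1 → QR.
(322/353) = -1 → non-residue.
(328/353) = +1 → QR.
Total quadratic residues among the 7: 5.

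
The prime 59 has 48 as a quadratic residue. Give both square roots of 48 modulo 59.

15, 44

Since 59 ≡ 3 (mod 4), a square root of 48 is 48^((59+1)/4) = 48^15 mod 59.
Repeated squaring: 48^2≡3, 48^4≡9, 48^8≡22 (mod 59).
48^15 = 48^(8+4+2+1) ≡ 15 (mod 59).
Check: 15² = 225 ≡ 48 (mod 59). The two roots are 15 and 44.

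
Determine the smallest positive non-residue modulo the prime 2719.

3

(2/2719) = +1, so 2 is a residue.
(3/2719) = −1, so 3 is the smallest positive non-residue mod 2719.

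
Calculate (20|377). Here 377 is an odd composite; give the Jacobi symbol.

-1

Pull out 2^2: since 377 ≡ 1 (mod 8), (2/377) = +1, so (2/377)^2 = +1.
Reciprocity: 5 ≡ 1 and 377 ≡ 1 (mod 4), so (5/377) = +(377/5).
Reduce top mod 5: now compute (2/5).
Pull out 2: since 5 ≡ 5 (mod 8), (2/5) = -1.
Reached (1/5) = 1. Collecting the sign flips along the way, the symbol is -1.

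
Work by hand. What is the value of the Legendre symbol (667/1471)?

-1

Reciprocity: 667 ≡ 3 and 1471 ≡ 3 (mod 4), so (667/1471) = −(1471/667).
Reduce top mod 667: now compute (137/667).
Reciprocity: 137 ≡ 1 and 667 ≡ 3 (mod 4), so (137/667) = +(667/137).
Reduce top mod 137: now compute (119/137).
Reciprocity: 119 ≡ 3 and 137 ≡ 1 (mod 4), so (119/137) = +(137/119).
Reduce top mod 119: now compute (18/119).
Pull out 2: since 119 ≡ 7 (mod 8), (2/119) = +1.
Reciprocity: 9 ≡ 1 and 119 ≡ 3 (mod 4), so (9/119) = +(119/9).
Reduce top mod 9: now compute (2/9).
Pull out 2: since 9 ≡ 1 (mod 8), (2/9) = +1.
Reached (1/9) = 1. Collecting the sign flips along the way, the symbol is -1.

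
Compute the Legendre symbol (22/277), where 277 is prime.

Pull out 2: since 277 ≡ 5 (mod 8), (2/277) = -1.
Reciprocity: 11 ≡ 3 and 277 ≡ 1 (mod 4), so (11/277) = +(277/11).
Reduce top mod 11: now compute (2/11).
Pull out 2: since 11 ≡ 3 (mod 8), (2/11) = -1.
Reached (1/11) = 1. Collecting the sign flips along the way, the symbol is +1.

1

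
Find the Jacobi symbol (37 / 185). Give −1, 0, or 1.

Reciprocity: 37 ≡ 1 and 185 ≡ 1 (mod 4), so (37/185) = +(185/37).
Reduce top mod 37: now compute (0/37).
Top reduces to 0: gcd > 1, so the symbol is 0.

0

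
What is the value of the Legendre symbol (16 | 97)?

Pull out 2^4: since 97 ≡ 1 (mod 8), (2/97) = +1, so (2/97)^4 = +1.
Reached (1/97) = 1. Collecting the sign flips along the way, the symbol is +1.

1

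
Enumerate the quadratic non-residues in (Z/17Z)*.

Square k = 1,…,8 (k and 17−k give the same square):
1²=1, 2²=4, 3²=9, 4²=16, 5²≡8, 6²≡2, 7²≡15, 8²≡13 (mod 17).
The residues are {1, 2, 4, 8, 9, 13, 15, 16}; the non-residues are the remaining 8 nonzero classes.

3 5 6 7 10 11 12 14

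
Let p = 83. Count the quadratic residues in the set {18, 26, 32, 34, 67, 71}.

(18/83) = -1 → non-residue.
(26/83) = +1 → QR.
(32/83) = -1 → non-residue.
(34/83) = -1 → non-residue.
(67/83) = -1 → non-residue.
(71/83) = -1 → non-residue.
Total quadratic residues among the 6: 1.

1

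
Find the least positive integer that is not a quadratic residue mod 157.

2

(2/157) = −1, so 2 is the smallest positive non-residue mod 157.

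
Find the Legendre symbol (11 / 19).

1

Euler's criterion: (11/19) ≡ 11^9 (mod 19).
11^2 ≡ 7 (mod 19)
11^4 ≡ 11 (mod 19)
11^8 ≡ 7 (mod 19)
11^9 = 11^(8+1) ≡ 1 (mod 19).
Result is 1, so (11/19) = 1.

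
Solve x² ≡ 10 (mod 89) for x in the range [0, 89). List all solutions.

30, 59

89 ≡ 1 (mod 4), so we find a root by search.
Trying successive values, 30² = 900 ≡ 10 (mod 89). The other root is 89 − 30 = 59.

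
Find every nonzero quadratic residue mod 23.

Square k = 1,…,11 (k and 23−k give the same square):
1²=1, 2²=4, 3²=9, 4²=16, 5²≡2, 6²≡13, 7²≡3, 8²≡18, 9²≡12, 10²≡8, 11²≡6 (mod 23).
So the quadratic residues mod 23 are {1, 2, 3, 4, 6, 8, 9, 12, 13, 16, 18}.

1,2,3,4,6,8,9,12,13,16,18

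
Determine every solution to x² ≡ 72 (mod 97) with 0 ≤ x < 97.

97 ≡ 1 (mod 4), so we find a root by search.
Trying successive values, 13² = 169 ≡ 72 (mod 97). The other root is 97 − 13 = 84.

13, 84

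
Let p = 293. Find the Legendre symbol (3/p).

-1

Reciprocity: 3 ≡ 3 and 293 ≡ 1 (mod 4), so (3/293) = +(293/3).
Reduce top mod 3: now compute (2/3).
Pull out 2: since 3 ≡ 3 (mod 8), (2/3) = -1.
Reached (1/3) = 1. Collecting the sign flips along the way, the symbol is -1.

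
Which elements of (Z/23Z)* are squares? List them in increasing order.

Square k = 1,…,11 (k and 23−k give the same square):
1²=1, 2²=4, 3²=9, 4²=16, 5²≡2, 6²≡13, 7²≡3, 8²≡18, 9²≡12, 10²≡8, 11²≡6 (mod 23).
So the quadratic residues mod 23 are {1, 2, 3, 4, 6, 8, 9, 12, 13, 16, 18}.

1, 2, 3, 4, 6, 8, 9, 12, 13, 16, 18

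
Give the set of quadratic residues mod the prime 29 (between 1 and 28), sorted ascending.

1,4,5,6,7,9,13,16,20,22,23,24,25,28

Square k = 1,…,14 (k and 29−k give the same square):
1²=1, 2²=4, 3²=9, 4²=16, 5²=25, 6²≡7, 7²≡20, 8²≡6, 9²≡23, 10²≡13, 11²≡5, 12²≡28, 13²≡24, 14²≡22 (mod 29).
So the quadratic residues mod 29 are {1, 4, 5, 6, 7, 9, 13, 16, 20, 22, 23, 24, 25, 28}.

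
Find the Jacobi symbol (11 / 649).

Reciprocity: 11 ≡ 3 and 649 ≡ 1 (mod 4), so (11/649) = +(649/11).
Reduce top mod 11: now compute (0/11).
Top reduces to 0: gcd > 1, so the symbol is 0.

0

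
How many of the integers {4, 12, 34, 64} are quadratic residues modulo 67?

2

(4/67) = +1 → QR.
(12/67) = -1 → non-residue.
(34/67) = -1 → non-residue.
(64/67) = +1 → QR.
Total quadratic residues among the 4: 2.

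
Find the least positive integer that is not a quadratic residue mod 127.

(2/127) = +1, so 2 is a residue.
(3/127) = −1, so 3 is the smallest positive non-residue mod 127.

3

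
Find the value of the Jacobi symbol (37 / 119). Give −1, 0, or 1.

Reciprocity: 37 ≡ 1 and 119 ≡ 3 (mod 4), so (37/119) = +(119/37).
Reduce top mod 37: now compute (8/37).
Pull out 2^3: since 37 ≡ 5 (mod 8), (2/37) = -1, so (2/37)^3 = -1.
Reached (1/37) = 1. Collecting the sign flips along the way, the symbol is -1.

-1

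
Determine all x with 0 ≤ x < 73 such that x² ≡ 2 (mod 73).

32, 41

73 ≡ 1 (mod 4), so we find a root by search.
Trying successive values, 32² = 1024 ≡ 2 (mod 73). The other root is 73 − 32 = 41.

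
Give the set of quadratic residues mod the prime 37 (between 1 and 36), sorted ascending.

1 3 4 7 9 10 11 12 16 21 25 26 27 28 30 33 34 36

Square k = 1,…,18 (k and 37−k give the same square):
1²=1, 2²=4, 3²=9, 4²=16, 5²=25, 6²=36, 7²≡12, 8²≡27, 9²≡7, 10²≡26, 11²≡10, 12²≡33, 13²≡21, 14²≡11, 15²≡3, 16²≡34, 17²≡30, 18²≡28 (mod 37).
So the quadratic residues mod 37 are {1, 3, 4, 7, 9, 10, 11, 12, 16, 21, 25, 26, 27, 28, 30, 33, 34, 36}.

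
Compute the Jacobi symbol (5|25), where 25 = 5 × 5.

0

Reciprocity: 5 ≡ 1 and 25 ≡ 1 (mod 4), so (5/25) = +(25/5).
Reduce top mod 5: now compute (0/5).
Top reduces to 0: gcd > 1, so the symbol is 0.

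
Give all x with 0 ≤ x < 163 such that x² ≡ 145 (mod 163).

54, 109

Since 163 ≡ 3 (mod 4), a square root of 145 is 145^((163+1)/4) = 145^41 mod 163.
Repeated squaring: 145^2≡161, 145^4≡4, 145^8≡16, 145^16≡93, 145^32≡10 (mod 163).
145^41 = 145^(32+8+1) ≡ 54 (mod 163).
Check: 54² = 2916 ≡ 145 (mod 163). The two roots are 54 and 109.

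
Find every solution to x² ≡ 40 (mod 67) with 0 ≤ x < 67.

Since 67 ≡ 3 (mod 4), a square root of 40 is 40^((67+1)/4) = 40^17 mod 67.
Repeated squaring: 40^2≡59, 40^4≡64, 40^8≡9, 40^16≡14 (mod 67).
40^17 = 40^(16+1) ≡ 24 (mod 67).
Check: 24² = 576 ≡ 40 (mod 67). The two roots are 24 and 43.

24, 43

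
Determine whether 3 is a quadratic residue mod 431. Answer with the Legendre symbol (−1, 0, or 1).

Reciprocity: 3 ≡ 3 and 431 ≡ 3 (mod 4), so (3/431) = −(431/3).
Reduce top mod 3: now compute (2/3).
Pull out 2: since 3 ≡ 3 (mod 8), (2/3) = -1.
Reached (1/3) = 1. Collecting the sign flips along the way, the symbol is +1.

1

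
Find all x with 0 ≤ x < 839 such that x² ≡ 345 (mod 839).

Since 839 ≡ 3 (mod 4), a square root of 345 is 345^((839+1)/4) = 345^210 mod 839.
Repeated squaring: 345^2≡726, 345^4≡184, 345^8≡296, 345^16≡360, 345^32≡394, 345^64≡21, 345^128≡441 (mod 839).
345^210 = 345^(128+64+16+2) ≡ 368 (mod 839).
Check: 368² = 135424 ≡ 345 (mod 839). The two roots are 368 and 471.

368, 471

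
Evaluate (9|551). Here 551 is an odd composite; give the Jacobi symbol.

Reciprocity: 9 ≡ 1 and 551 ≡ 3 (mod 4), so (9/551) = +(551/9).
Reduce top mod 9: now compute (2/9).
Pull out 2: since 9 ≡ 1 (mod 8), (2/9) = +1.
Reached (1/9) = 1. Collecting the sign flips along the way, the symbol is +1.

1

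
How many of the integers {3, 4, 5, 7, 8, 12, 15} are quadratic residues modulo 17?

(3/17) = -1 → non-residue.
(4/17) = +1 → QR.
(5/17) = -1 → non-residue.
(7/17) = -1 → non-residue.
(8/17) = +1 → QR.
(12/17) = -1 → non-residue.
(15/17) = +1 → QR.
Total quadratic residues among the 7: 3.

3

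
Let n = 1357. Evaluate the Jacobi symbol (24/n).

-1

Pull out 2^3: since 1357 ≡ 5 (mod 8), (2/1357) = -1, so (2/1357)^3 = -1.
Reciprocity: 3 ≡ 3 and 1357 ≡ 1 (mod 4), so (3/1357) = +(1357/3).
Reduce top mod 3: now compute (1/3).
Reached (1/3) = 1. Collecting the sign flips along the way, the symbol is -1.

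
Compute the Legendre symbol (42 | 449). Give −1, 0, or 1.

-1

Pull out 2: since 449 ≡ 1 (mod 8), (2/449) = +1.
Reciprocity: 21 ≡ 1 and 449 ≡ 1 (mod 4), so (21/449) = +(449/21).
Reduce top mod 21: now compute (8/21).
Pull out 2^3: since 21 ≡ 5 (mod 8), (2/21) = -1, so (2/21)^3 = -1.
Reached (1/21) = 1. Collecting the sign flips along the way, the symbol is -1.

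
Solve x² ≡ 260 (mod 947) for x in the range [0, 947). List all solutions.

83, 864

Since 947 ≡ 3 (mod 4), a square root of 260 is 260^((947+1)/4) = 260^237 mod 947.
Repeated squaring: 260^2≡363, 260^4≡136, 260^8≡503, 260^16≡160, 260^32≡31, 260^64≡14, 260^128≡196 (mod 947).
260^237 = 260^(128+64+32+8+4+1) ≡ 83 (mod 947).
Check: 83² = 6889 ≡ 260 (mod 947). The two roots are 83 and 864.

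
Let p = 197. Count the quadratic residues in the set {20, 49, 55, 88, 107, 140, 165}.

(20/197) = -1 → non-residue.
(49/197) = +1 → QR.
(55/197) = +1 → QR.
(88/197) = +1 → QR.
(107/197) = +1 → QR.
(140/197) = -1 → non-residue.
(165/197) = -1 → non-residue.
Total quadratic residues among the 7: 4.

4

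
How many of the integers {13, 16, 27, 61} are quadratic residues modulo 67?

1

(13/67) = -1 → non-residue.
(16/67) = +1 → QR.
(27/67) = -1 → non-residue.
(61/67) = -1 → non-residue.
Total quadratic residues among the 4: 1.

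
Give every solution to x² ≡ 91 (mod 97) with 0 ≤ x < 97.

24, 73

97 ≡ 1 (mod 4), so we find a root by search.
Trying successive values, 24² = 576 ≡ 91 (mod 97). The other root is 97 − 24 = 73.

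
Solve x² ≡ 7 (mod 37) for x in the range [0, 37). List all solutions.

9, 28

37 ≡ 1 (mod 4), so we find a root by search.
Trying successive values, 9² = 81 ≡ 7 (mod 37). The other root is 37 − 9 = 28.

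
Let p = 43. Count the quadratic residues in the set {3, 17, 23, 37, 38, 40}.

4

(3/43) = -1 → non-residue.
(17/43) = +1 → QR.
(23/43) = +1 → QR.
(37/43) = -1 → non-residue.
(38/43) = +1 → QR.
(40/43) = +1 → QR.
Total quadratic residues among the 6: 4.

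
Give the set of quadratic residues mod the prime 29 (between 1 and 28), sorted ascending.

Square k = 1,…,14 (k and 29−k give the same square):
1²=1, 2²=4, 3²=9, 4²=16, 5²=25, 6²≡7, 7²≡20, 8²≡6, 9²≡23, 10²≡13, 11²≡5, 12²≡28, 13²≡24, 14²≡22 (mod 29).
So the quadratic residues mod 29 are {1, 4, 5, 6, 7, 9, 13, 16, 20, 22, 23, 24, 25, 28}.

1,4,5,6,7,9,13,16,20,22,23,24,25,28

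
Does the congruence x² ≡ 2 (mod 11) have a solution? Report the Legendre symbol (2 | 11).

-1

Pull out 2: since 11 ≡ 3 (mod 8), (2/11) = -1.
Reached (1/11) = 1. Collecting the sign flips along the way, the symbol is -1.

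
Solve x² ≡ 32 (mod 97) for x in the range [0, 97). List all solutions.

97 ≡ 1 (mod 4), so we find a root by search.
Trying successive values, 41² = 1681 ≡ 32 (mod 97). The other root is 97 − 41 = 56.

41, 56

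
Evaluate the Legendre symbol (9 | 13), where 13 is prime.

Reciprocity: 9 ≡ 1 and 13 ≡ 1 (mod 4), so (9/13) = +(13/9).
Reduce top mod 9: now compute (4/9).
Pull out 2^2: since 9 ≡ 1 (mod 8), (2/9) = +1, so (2/9)^2 = +1.
Reached (1/9) = 1. Collecting the sign flips along the way, the symbol is +1.

1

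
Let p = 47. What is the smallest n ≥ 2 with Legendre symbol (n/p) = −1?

(2/47) = +1, so 2 is a residue.
(3/47) = +1, so 3 is a residue.
(4/47) = +1, so 4 is a residue.
(5/47) = −1, so 5 is the smallest positive non-residue mod 47.

5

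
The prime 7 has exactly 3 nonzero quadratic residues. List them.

1 2 4

Square k = 1,…,3 (k and 7−k give the same square):
1²=1, 2²=4, 3²≡2 (mod 7).
So the quadratic residues mod 7 are {1, 2, 4}.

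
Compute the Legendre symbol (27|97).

1

Euler's criterion: (27/97) ≡ 27^48 (mod 97).
27^2 ≡ 50 (mod 97)
27^4 ≡ 75 (mod 97)
27^8 ≡ 96 (mod 97)
27^16 ≡ 1 (mod 97)
27^32 ≡ 1 (mod 97)
27^48 = 27^(32+16) ≡ 1 (mod 97).
Result is 1, so (27/97) = 1.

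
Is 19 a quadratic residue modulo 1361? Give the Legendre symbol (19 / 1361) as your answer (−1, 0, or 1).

Reciprocity: 19 ≡ 3 and 1361 ≡ 1 (mod 4), so (19/1361) = +(1361/19).
Reduce top mod 19: now compute (12/19).
Pull out 2^2: since 19 ≡ 3 (mod 8), (2/19) = -1, so (2/19)^2 = +1.
Reciprocity: 3 ≡ 3 and 19 ≡ 3 (mod 4), so (3/19) = −(19/3).
Reduce top mod 3: now compute (1/3).
Reached (1/3) = 1. Collecting the sign flips along the way, the symbol is -1.

-1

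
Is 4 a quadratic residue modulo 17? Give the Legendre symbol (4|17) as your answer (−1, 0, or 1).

Euler's criterion: (4/17) ≡ 4^8 (mod 17).
4^2 ≡ 16 (mod 17)
4^4 ≡ 1 (mod 17)
4^8 ≡ 1 (mod 17)
4^8 = 4^(8) ≡ 1 (mod 17).
Result is 1, so (4/17) = 1.

1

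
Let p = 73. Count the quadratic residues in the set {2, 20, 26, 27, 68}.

2

(2/73) = +1 → QR.
(20/73) = -1 → non-residue.
(26/73) = -1 → non-residue.
(27/73) = +1 → QR.
(68/73) = -1 → non-residue.
Total quadratic residues among the 5: 2.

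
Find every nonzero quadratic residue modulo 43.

1,4,6,9,10,11,13,14,15,16,17,21,23,24,25,31,35,36,38,40,41

Square k = 1,…,21 (k and 43−k give the same square):
1²=1, 2²=4, 3²=9, 4²=16, 5²=25, 6²=36, 7²≡6, 8²≡21, 9²≡38, 10²≡14, 11²≡35, 12²≡15, 13²≡40, 14²≡24, 15²≡10, 16²≡41, 17²≡31, 18²≡23, 19²≡17, 20²≡13, 21²≡11 (mod 43).
So the quadratic residues mod 43 are {1, 4, 6, 9, 10, 11, 13, 14, 15, 16, 17, 21, 23, 24, 25, 31, 35, 36, 38, 40, 41}.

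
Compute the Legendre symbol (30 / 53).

-1

Pull out 2: since 53 ≡ 5 (mod 8), (2/53) = -1.
Reciprocity: 15 ≡ 3 and 53 ≡ 1 (mod 4), so (15/53) = +(53/15).
Reduce top mod 15: now compute (8/15).
Pull out 2^3: since 15 ≡ 7 (mod 8), (2/15) = +1, so (2/15)^3 = +1.
Reached (1/15) = 1. Collecting the sign flips along the way, the symbol is -1.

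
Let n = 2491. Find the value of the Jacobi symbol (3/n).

Reciprocity: 3 ≡ 3 and 2491 ≡ 3 (mod 4), so (3/2491) = −(2491/3).
Reduce top mod 3: now compute (1/3).
Reached (1/3) = 1. Collecting the sign flips along the way, the symbol is -1.

-1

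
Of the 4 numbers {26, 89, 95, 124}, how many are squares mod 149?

(26/149) = +1 → QR.
(89/149) = -1 → non-residue.
(95/149) = +1 → QR.
(124/149) = +1 → QR.
Total quadratic residues among the 4: 3.

3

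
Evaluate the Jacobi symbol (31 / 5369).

Reciprocity: 31 ≡ 3 and 5369 ≡ 1 (mod 4), so (31/5369) = +(5369/31).
Reduce top mod 31: now compute (6/31).
Pull out 2: since 31 ≡ 7 (mod 8), (2/31) = +1.
Reciprocity: 3 ≡ 3 and 31 ≡ 3 (mod 4), so (3/31) = −(31/3).
Reduce top mod 3: now compute (1/3).
Reached (1/3) = 1. Collecting the sign flips along the way, the symbol is -1.

-1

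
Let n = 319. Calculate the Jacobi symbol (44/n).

0

Pull out 2^2: since 319 ≡ 7 (mod 8), (2/319) = +1, so (2/319)^2 = +1.
Reciprocity: 11 ≡ 3 and 319 ≡ 3 (mod 4), so (11/319) = −(319/11).
Reduce top mod 11: now compute (0/11).
Top reduces to 0: gcd > 1, so the symbol is 0.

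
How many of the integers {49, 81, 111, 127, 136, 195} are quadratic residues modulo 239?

(49/239) = +1 → QR.
(81/239) = +1 → QR.
(111/239) = -1 → non-residue.
(127/239) = +1 → QR.
(136/239) = +1 → QR.
(195/239) = -1 → non-residue.
Total quadratic residues among the 6: 4.

4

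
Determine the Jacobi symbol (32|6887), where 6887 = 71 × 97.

1

Pull out 2^5: since 6887 ≡ 7 (mod 8), (2/6887) = +1, so (2/6887)^5 = +1.
Reached (1/6887) = 1. Collecting the sign flips along the way, the symbol is +1.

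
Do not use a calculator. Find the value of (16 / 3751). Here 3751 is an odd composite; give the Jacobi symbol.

Pull out 2^4: since 3751 ≡ 7 (mod 8), (2/3751) = +1, so (2/3751)^4 = +1.
Reached (1/3751) = 1. Collecting the sign flips along the way, the symbol is +1.

1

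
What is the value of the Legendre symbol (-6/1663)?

First reduce: -6 ≡ 1657 (mod 1663).
Reciprocity: 1657 ≡ 1 and 1663 ≡ 3 (mod 4), so (1657/1663) = +(1663/1657).
Reduce top mod 1657: now compute (6/1657).
Pull out 2: since 1657 ≡ 1 (mod 8), (2/1657) = +1.
Reciprocity: 3 ≡ 3 and 1657 ≡ 1 (mod 4), so (3/1657) = +(1657/3).
Reduce top mod 3: now compute (1/3).
Reached (1/3) = 1. Collecting the sign flips along the way, the symbol is +1.

1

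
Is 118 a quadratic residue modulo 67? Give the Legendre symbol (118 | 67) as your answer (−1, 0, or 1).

-1

First reduce: 118 ≡ 51 (mod 67).
Reciprocity: 51 ≡ 3 and 67 ≡ 3 (mod 4), so (51/67) = −(67/51).
Reduce top mod 51: now compute (16/51).
Pull out 2^4: since 51 ≡ 3 (mod 8), (2/51) = -1, so (2/51)^4 = +1.
Reached (1/51) = 1. Collecting the sign flips along the way, the symbol is -1.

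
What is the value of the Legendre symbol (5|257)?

-1

Reciprocity: 5 ≡ 1 and 257 ≡ 1 (mod 4), so (5/257) = +(257/5).
Reduce top mod 5: now compute (2/5).
Pull out 2: since 5 ≡ 5 (mod 8), (2/5) = -1.
Reached (1/5) = 1. Collecting the sign flips along the way, the symbol is -1.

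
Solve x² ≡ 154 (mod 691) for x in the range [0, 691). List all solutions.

231, 460

Since 691 ≡ 3 (mod 4), a square root of 154 is 154^((691+1)/4) = 154^173 mod 691.
Repeated squaring: 154^2≡222, 154^4≡223, 154^8≡668, 154^16≡529, 154^32≡677, 154^64≡196, 154^128≡411 (mod 691).
154^173 = 154^(128+32+8+4+1) ≡ 231 (mod 691).
Check: 231² = 53361 ≡ 154 (mod 691). The two roots are 231 and 460.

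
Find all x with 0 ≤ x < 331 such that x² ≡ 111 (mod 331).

Since 331 ≡ 3 (mod 4), a square root of 111 is 111^((331+1)/4) = 111^83 mod 331.
Repeated squaring: 111^2≡74, 111^4≡180, 111^8≡293, 111^16≡120, 111^32≡167, 111^64≡85 (mod 331).
111^83 = 111^(64+16+2+1) ≡ 80 (mod 331).
Check: 80² = 6400 ≡ 111 (mod 331). The two roots are 80 and 251.

80, 251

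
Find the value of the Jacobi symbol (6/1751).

1

Pull out 2: since 1751 ≡ 7 (mod 8), (2/1751) = +1.
Reciprocity: 3 ≡ 3 and 1751 ≡ 3 (mod 4), so (3/1751) = −(1751/3).
Reduce top mod 3: now compute (2/3).
Pull out 2: since 3 ≡ 3 (mod 8), (2/3) = -1.
Reached (1/3) = 1. Collecting the sign flips along the way, the symbol is +1.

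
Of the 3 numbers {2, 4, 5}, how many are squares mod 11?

(2/11) = -1 → non-residue.
(4/11) = +1 → QR.
(5/11) = +1 → QR.
Total quadratic residues among the 3: 2.

2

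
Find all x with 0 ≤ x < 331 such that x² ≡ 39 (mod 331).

45, 286

Since 331 ≡ 3 (mod 4), a square root of 39 is 39^((331+1)/4) = 39^83 mod 331.
Repeated squaring: 39^2≡197, 39^4≡82, 39^8≡104, 39^16≡224, 39^32≡195, 39^64≡291 (mod 331).
39^83 = 39^(64+16+2+1) ≡ 45 (mod 331).
Check: 45² = 2025 ≡ 39 (mod 331). The two roots are 45 and 286.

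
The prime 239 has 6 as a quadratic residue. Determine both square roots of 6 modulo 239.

22, 217

Since 239 ≡ 3 (mod 4), a square root of 6 is 6^((239+1)/4) = 6^60 mod 239.
Repeated squaring: 6^2≡36, 6^4≡101, 6^8≡163, 6^16≡40, 6^32≡166 (mod 239).
6^60 = 6^(32+16+8+4) ≡ 22 (mod 239).
Check: 22² = 484 ≡ 6 (mod 239). The two roots are 22 and 217.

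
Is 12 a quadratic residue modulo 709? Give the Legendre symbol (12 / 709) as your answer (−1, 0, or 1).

1

Pull out 2^2: since 709 ≡ 5 (mod 8), (2/709) = -1, so (2/709)^2 = +1.
Reciprocity: 3 ≡ 3 and 709 ≡ 1 (mod 4), so (3/709) = +(709/3).
Reduce top mod 3: now compute (1/3).
Reached (1/3) = 1. Collecting the sign flips along the way, the symbol is +1.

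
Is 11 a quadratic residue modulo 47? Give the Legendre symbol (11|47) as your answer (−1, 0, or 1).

-1

Reciprocity: 11 ≡ 3 and 47 ≡ 3 (mod 4), so (11/47) = −(47/11).
Reduce top mod 11: now compute (3/11).
Reciprocity: 3 ≡ 3 and 11 ≡ 3 (mod 4), so (3/11) = −(11/3).
Reduce top mod 3: now compute (2/3).
Pull out 2: since 3 ≡ 3 (mod 8), (2/3) = -1.
Reached (1/3) = 1. Collecting the sign flips along the way, the symbol is -1.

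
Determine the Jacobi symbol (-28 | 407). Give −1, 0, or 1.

First reduce: -28 ≡ 379 (mod 407).
Reciprocity: 379 ≡ 3 and 407 ≡ 3 (mod 4), so (379/407) = −(407/379).
Reduce top mod 379: now compute (28/379).
Pull out 2^2: since 379 ≡ 3 (mod 8), (2/379) = -1, so (2/379)^2 = +1.
Reciprocity: 7 ≡ 3 and 379 ≡ 3 (mod 4), so (7/379) = −(379/7).
Reduce top mod 7: now compute (1/7).
Reached (1/7) = 1. Collecting the sign flips along the way, the symbol is +1.

1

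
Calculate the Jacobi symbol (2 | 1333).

-1

Pull out 2: since 1333 ≡ 5 (mod 8), (2/1333) = -1.
Reached (1/1333) = 1. Collecting the sign flips along the way, the symbol is -1.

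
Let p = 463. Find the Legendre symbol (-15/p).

First reduce: -15 ≡ 448 (mod 463).
Pull out 2^6: since 463 ≡ 7 (mod 8), (2/463) = +1, so (2/463)^6 = +1.
Reciprocity: 7 ≡ 3 and 463 ≡ 3 (mod 4), so (7/463) = −(463/7).
Reduce top mod 7: now compute (1/7).
Reached (1/7) = 1. Collecting the sign flips along the way, the symbol is -1.

-1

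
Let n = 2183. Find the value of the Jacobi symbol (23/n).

1

Reciprocity: 23 ≡ 3 and 2183 ≡ 3 (mod 4), so (23/2183) = −(2183/23).
Reduce top mod 23: now compute (21/23).
Reciprocity: 21 ≡ 1 and 23 ≡ 3 (mod 4), so (21/23) = +(23/21).
Reduce top mod 21: now compute (2/21).
Pull out 2: since 21 ≡ 5 (mod 8), (2/21) = -1.
Reached (1/21) = 1. Collecting the sign flips along the way, the symbol is +1.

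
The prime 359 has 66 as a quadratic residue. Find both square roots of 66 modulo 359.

Since 359 ≡ 3 (mod 4), a square root of 66 is 66^((359+1)/4) = 66^90 mod 359.
Repeated squaring: 66^2≡48, 66^4≡150, 66^8≡242, 66^16≡47, 66^32≡55, 66^64≡153 (mod 359).
66^90 = 66^(64+16+8+2) ≡ 331 (mod 359).
Check: 331² = 109561 ≡ 66 (mod 359). The two roots are 28 and 331.

28, 331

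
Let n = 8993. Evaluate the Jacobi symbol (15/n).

1

Reciprocity: 15 ≡ 3 and 8993 ≡ 1 (mod 4), so (15/8993) = +(8993/15).
Reduce top mod 15: now compute (8/15).
Pull out 2^3: since 15 ≡ 7 (mod 8), (2/15) = +1, so (2/15)^3 = +1.
Reached (1/15) = 1. Collecting the sign flips along the way, the symbol is +1.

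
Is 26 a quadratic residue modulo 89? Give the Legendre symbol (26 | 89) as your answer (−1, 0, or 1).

-1

Euler's criterion: (26/89) ≡ 26^44 (mod 89).
26^2 ≡ 53 (mod 89)
26^4 ≡ 50 (mod 89)
26^8 ≡ 8 (mod 89)
26^16 ≡ 64 (mod 89)
26^32 ≡ 2 (mod 89)
26^44 = 26^(32+8+4) ≡ 88 (mod 89).
Result is 88 ≡ −1, so (26/89) = −1.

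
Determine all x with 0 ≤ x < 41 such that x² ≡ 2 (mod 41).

41 ≡ 1 (mod 4), so we find a root by search.
Trying successive values, 17² = 289 ≡ 2 (mod 41). The other root is 41 − 17 = 24.

17, 24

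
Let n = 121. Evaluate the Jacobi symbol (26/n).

Pull out 2: since 121 ≡ 1 (mod 8), (2/121) = +1.
Reciprocity: 13 ≡ 1 and 121 ≡ 1 (mod 4), so (13/121) = +(121/13).
Reduce top mod 13: now compute (4/13).
Pull out 2^2: since 13 ≡ 5 (mod 8), (2/13) = -1, so (2/13)^2 = +1.
Reached (1/13) = 1. Collecting the sign flips along the way, the symbol is +1.

1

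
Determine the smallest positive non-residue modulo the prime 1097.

3

(2/1097) = +1, so 2 is a residue.
(3/1097) = −1, so 3 is the smallest positive non-residue mod 1097.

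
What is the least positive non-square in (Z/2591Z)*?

(2/2591) = +1, so 2 is a residue.
(3/2591) = +1, so 3 is a residue.
(4/2591) = +1, so 4 is a residue.
(5/2591) = +1, so 5 is a residue.
(6/2591) = +1, so 6 is a residue.
(7/2591) = −1, so 7 is the smallest positive non-residue mod 2591.

7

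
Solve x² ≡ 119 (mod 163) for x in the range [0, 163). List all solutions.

49, 114

Since 163 ≡ 3 (mod 4), a square root of 119 is 119^((163+1)/4) = 119^41 mod 163.
Repeated squaring: 119^2≡143, 119^4≡74, 119^8≡97, 119^16≡118, 119^32≡69 (mod 163).
119^41 = 119^(32+8+1) ≡ 49 (mod 163).
Check: 49² = 2401 ≡ 119 (mod 163). The two roots are 49 and 114.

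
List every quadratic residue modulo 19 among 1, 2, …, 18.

Square k = 1,…,9 (k and 19−k give the same square):
1²=1, 2²=4, 3²=9, 4²=16, 5²≡6, 6²≡17, 7²≡11, 8²≡7, 9²≡5 (mod 19).
So the quadratic residues mod 19 are {1, 4, 5, 6, 7, 9, 11, 16, 17}.

1,4,5,6,7,9,11,16,17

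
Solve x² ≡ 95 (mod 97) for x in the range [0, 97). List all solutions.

97 ≡ 1 (mod 4), so we find a root by search.
Trying successive values, 17² = 289 ≡ 95 (mod 97). The other root is 97 − 17 = 80.

17, 80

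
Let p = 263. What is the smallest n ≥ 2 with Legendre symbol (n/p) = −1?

(2/263) = +1, so 2 is a residue.
(3/263) = +1, so 3 is a residue.
(4/263) = +1, so 4 is a residue.
(5/263) = −1, so 5 is the smallest positive non-residue mod 263.

5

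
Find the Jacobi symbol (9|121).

Reciprocity: 9 ≡ 1 and 121 ≡ 1 (mod 4), so (9/121) = +(121/9).
Reduce top mod 9: now compute (4/9).
Pull out 2^2: since 9 ≡ 1 (mod 8), (2/9) = +1, so (2/9)^2 = +1.
Reached (1/9) = 1. Collecting the sign flips along the way, the symbol is +1.

1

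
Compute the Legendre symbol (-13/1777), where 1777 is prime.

First reduce: -13 ≡ 1764 (mod 1777).
Pull out 2^2: since 1777 ≡ 1 (mod 8), (2/1777) = +1, so (2/1777)^2 = +1.
Reciprocity: 441 ≡ 1 and 1777 ≡ 1 (mod 4), so (441/1777) = +(1777/441).
Reduce top mod 441: now compute (13/441).
Reciprocity: 13 ≡ 1 and 441 ≡ 1 (mod 4), so (13/441) = +(441/13).
Reduce top mod 13: now compute (12/13).
Pull out 2^2: since 13 ≡ 5 (mod 8), (2/13) = -1, so (2/13)^2 = +1.
Reciprocity: 3 ≡ 3 and 13 ≡ 1 (mod 4), so (3/13) = +(13/3).
Reduce top mod 3: now compute (1/3).
Reached (1/3) = 1. Collecting the sign flips along the way, the symbol is +1.

1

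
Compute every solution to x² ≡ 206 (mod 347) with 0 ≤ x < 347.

Since 347 ≡ 3 (mod 4), a square root of 206 is 206^((347+1)/4) = 206^87 mod 347.
Repeated squaring: 206^2≡102, 206^4≡341, 206^8≡36, 206^16≡255, 206^32≡136, 206^64≡105 (mod 347).
206^87 = 206^(64+16+4+2+1) ≡ 30 (mod 347).
Check: 30² = 900 ≡ 206 (mod 347). The two roots are 30 and 317.

30, 317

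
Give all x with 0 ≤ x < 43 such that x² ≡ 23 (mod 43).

18, 25

Since 43 ≡ 3 (mod 4), a square root of 23 is 23^((43+1)/4) = 23^11 mod 43.
Repeated squaring: 23^2≡13, 23^4≡40, 23^8≡9 (mod 43).
23^11 = 23^(8+2+1) ≡ 25 (mod 43).
Check: 25² = 625 ≡ 23 (mod 43). The two roots are 18 and 25.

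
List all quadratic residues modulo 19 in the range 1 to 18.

Square k = 1,…,9 (k and 19−k give the same square):
1²=1, 2²=4, 3²=9, 4²=16, 5²≡6, 6²≡17, 7²≡11, 8²≡7, 9²≡5 (mod 19).
So the quadratic residues mod 19 are {1, 4, 5, 6, 7, 9, 11, 16, 17}.

1,4,5,6,7,9,11,16,17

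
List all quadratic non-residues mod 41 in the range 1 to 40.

Square k = 1,…,20 (k and 41−k give the same square):
1²=1, 2²=4, 3²=9, 4²=16, 5²=25, 6²=36, 7²≡8, 8²≡23, 9²≡40, 10²≡18, 11²≡39, 12²≡21, 13²≡5, 14²≡32, 15²≡20, 16²≡10, 17²≡2, 18²≡37, 19²≡33, 20²≡31 (mod 41).
The residues are {1, 2, 4, 5, 8, 9, 10, 16, 18, 20, 21, 23, 25, 31, 32, 33, 36, 37, 39, 40}; the non-residues are the remaining 20 nonzero classes.

3 6 7 11 12 13 14 15 17 19 22 24 26 27 28 29 30 34 35 38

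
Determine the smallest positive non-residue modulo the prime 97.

(2/97) = +1, so 2 is a residue.
(3/97) = +1, so 3 is a residue.
(4/97) = +1, so 4 is a residue.
(5/97) = −1, so 5 is the smallest positive non-residue mod 97.

5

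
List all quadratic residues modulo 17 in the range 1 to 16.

Square k = 1,…,8 (k and 17−k give the same square):
1²=1, 2²=4, 3²=9, 4²=16, 5²≡8, 6²≡2, 7²≡15, 8²≡13 (mod 17).
So the quadratic residues mod 17 are {1, 2, 4, 8, 9, 13, 15, 16}.

1 2 4 8 9 13 15 16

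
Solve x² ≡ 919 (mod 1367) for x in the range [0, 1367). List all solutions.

Since 1367 ≡ 3 (mod 4), a square root of 919 is 919^((1367+1)/4) = 919^342 mod 1367.
Repeated squaring: 919^2≡1122, 919^4≡1244, 919^8≡92, 919^16≡262, 919^32≡294, 919^64≡315, 919^128≡801, 919^256≡478 (mod 1367).
919^342 = 919^(256+64+16+4+2) ≡ 354 (mod 1367).
Check: 354² = 125316 ≡ 919 (mod 1367). The two roots are 354 and 1013.

354, 1013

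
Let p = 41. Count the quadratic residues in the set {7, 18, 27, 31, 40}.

(7/41) = -1 → non-residue.
(18/41) = +1 → QR.
(27/41) = -1 → non-residue.
(31/41) = +1 → QR.
(40/41) = +1 → QR.
Total quadratic residues among the 5: 3.

3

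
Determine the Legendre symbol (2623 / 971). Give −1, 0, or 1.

First reduce: 2623 ≡ 681 (mod 971).
Reciprocity: 681 ≡ 1 and 971 ≡ 3 (mod 4), so (681/971) = +(971/681).
Reduce top mod 681: now compute (290/681).
Pull out 2: since 681 ≡ 1 (mod 8), (2/681) = +1.
Reciprocity: 145 ≡ 1 and 681 ≡ 1 (mod 4), so (145/681) = +(681/145).
Reduce top mod 145: now compute (101/145).
Reciprocity: 101 ≡ 1 and 145 ≡ 1 (mod 4), so (101/145) = +(145/101).
Reduce top mod 101: now compute (44/101).
Pull out 2^2: since 101 ≡ 5 (mod 8), (2/101) = -1, so (2/101)^2 = +1.
Reciprocity: 11 ≡ 3 and 101 ≡ 1 (mod 4), so (11/101) = +(101/11).
Reduce top mod 11: now compute (2/11).
Pull out 2: since 11 ≡ 3 (mod 8), (2/11) = -1.
Reached (1/11) = 1. Collecting the sign flips along the way, the symbol is -1.

-1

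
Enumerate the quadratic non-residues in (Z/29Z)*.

2, 3, 8, 10, 11, 12, 14, 15, 17, 18, 19, 21, 26, 27

Square k = 1,…,14 (k and 29−k give the same square):
1²=1, 2²=4, 3²=9, 4²=16, 5²=25, 6²≡7, 7²≡20, 8²≡6, 9²≡23, 10²≡13, 11²≡5, 12²≡28, 13²≡24, 14²≡22 (mod 29).
The residues are {1, 4, 5, 6, 7, 9, 13, 16, 20, 22, 23, 24, 25, 28}; the non-residues are the remaining 14 nonzero classes.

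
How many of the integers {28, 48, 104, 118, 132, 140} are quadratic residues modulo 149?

(28/149) = +1 → QR.
(48/149) = -1 → non-residue.
(104/149) = +1 → QR.
(118/149) = +1 → QR.
(132/149) = +1 → QR.
(140/149) = +1 → QR.
Total quadratic residues among the 6: 5.

5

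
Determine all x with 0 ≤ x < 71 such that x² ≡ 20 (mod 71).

Since 71 ≡ 3 (mod 4), a square root of 20 is 20^((71+1)/4) = 20^18 mod 71.
Repeated squaring: 20^2≡45, 20^4≡37, 20^8≡20, 20^16≡45 (mod 71).
20^18 = 20^(16+2) ≡ 37 (mod 71).
Check: 37² = 1369 ≡ 20 (mod 71). The two roots are 34 and 37.

34, 37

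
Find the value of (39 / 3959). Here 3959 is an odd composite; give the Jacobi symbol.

Reciprocity: 39 ≡ 3 and 3959 ≡ 3 (mod 4), so (39/3959) = −(3959/39).
Reduce top mod 39: now compute (20/39).
Pull out 2^2: since 39 ≡ 7 (mod 8), (2/39) = +1, so (2/39)^2 = +1.
Reciprocity: 5 ≡ 1 and 39 ≡ 3 (mod 4), so (5/39) = +(39/5).
Reduce top mod 5: now compute (4/5).
Pull out 2^2: since 5 ≡ 5 (mod 8), (2/5) = -1, so (2/5)^2 = +1.
Reached (1/5) = 1. Collecting the sign flips along the way, the symbol is -1.

-1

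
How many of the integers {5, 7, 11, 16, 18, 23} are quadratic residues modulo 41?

(5/41) = +1 → QR.
(7/41) = -1 → non-residue.
(11/41) = -1 → non-residue.
(16/41) = +1 → QR.
(18/41) = +1 → QR.
(23/41) = +1 → QR.
Total quadratic residues among the 6: 4.

4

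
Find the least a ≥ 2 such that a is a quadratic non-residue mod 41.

3

(2/41) = +1, so 2 is a residue.
(3/41) = −1, so 3 is the smallest positive non-residue mod 41.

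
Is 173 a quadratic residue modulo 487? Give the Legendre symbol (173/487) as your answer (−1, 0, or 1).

-1

Euler's criterion: (173/487) ≡ 173^243 (mod 487).
173^2 ≡ 222 (mod 487)
173^4 ≡ 97 (mod 487)
173^8 ≡ 156 (mod 487)
173^16 ≡ 473 (mod 487)
173^32 ≡ 196 (mod 487)
173^64 ≡ 430 (mod 487)
173^128 ≡ 327 (mod 487)
173^243 = 173^(128+64+32+16+2+1) ≡ 486 (mod 487).
Result is 486 ≡ −1, so (173/487) = −1.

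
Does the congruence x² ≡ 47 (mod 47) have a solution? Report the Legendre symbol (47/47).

First reduce: 47 ≡ 0 (mod 47).
Top reduces to 0: gcd > 1, so the symbol is 0.

0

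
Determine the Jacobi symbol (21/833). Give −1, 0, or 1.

Reciprocity: 21 ≡ 1 and 833 ≡ 1 (mod 4), so (21/833) = +(833/21).
Reduce top mod 21: now compute (14/21).
Pull out 2: since 21 ≡ 5 (mod 8), (2/21) = -1.
Reciprocity: 7 ≡ 3 and 21 ≡ 1 (mod 4), so (7/21) = +(21/7).
Reduce top mod 7: now compute (0/7).
Top reduces to 0: gcd > 1, so the symbol is 0.

0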